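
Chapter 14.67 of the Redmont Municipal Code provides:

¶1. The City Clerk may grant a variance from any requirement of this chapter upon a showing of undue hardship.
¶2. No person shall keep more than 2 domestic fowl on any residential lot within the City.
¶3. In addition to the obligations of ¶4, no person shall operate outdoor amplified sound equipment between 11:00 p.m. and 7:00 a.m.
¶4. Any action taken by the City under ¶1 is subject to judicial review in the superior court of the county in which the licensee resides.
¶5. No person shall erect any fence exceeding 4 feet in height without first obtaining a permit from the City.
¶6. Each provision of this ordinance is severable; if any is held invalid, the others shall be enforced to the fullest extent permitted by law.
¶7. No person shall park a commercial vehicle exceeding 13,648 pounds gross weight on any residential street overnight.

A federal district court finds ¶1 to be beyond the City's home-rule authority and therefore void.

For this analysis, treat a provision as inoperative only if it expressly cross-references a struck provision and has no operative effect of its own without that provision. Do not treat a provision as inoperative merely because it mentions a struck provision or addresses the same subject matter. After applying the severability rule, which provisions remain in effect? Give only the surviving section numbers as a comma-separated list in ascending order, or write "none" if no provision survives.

2, 3, 5, 6, 7

¶1 is struck. ¶4 operates only by reference to ¶1, so it falls with ¶1. Although ¶3 refers to ¶4, its operative terms do not depend on ¶4, so it remains in effect. ¶6 is a severability clause and preserves every provision that can still be given independent effect. The provisions still in force are ¶2, ¶3, ¶5, ¶6, and ¶7.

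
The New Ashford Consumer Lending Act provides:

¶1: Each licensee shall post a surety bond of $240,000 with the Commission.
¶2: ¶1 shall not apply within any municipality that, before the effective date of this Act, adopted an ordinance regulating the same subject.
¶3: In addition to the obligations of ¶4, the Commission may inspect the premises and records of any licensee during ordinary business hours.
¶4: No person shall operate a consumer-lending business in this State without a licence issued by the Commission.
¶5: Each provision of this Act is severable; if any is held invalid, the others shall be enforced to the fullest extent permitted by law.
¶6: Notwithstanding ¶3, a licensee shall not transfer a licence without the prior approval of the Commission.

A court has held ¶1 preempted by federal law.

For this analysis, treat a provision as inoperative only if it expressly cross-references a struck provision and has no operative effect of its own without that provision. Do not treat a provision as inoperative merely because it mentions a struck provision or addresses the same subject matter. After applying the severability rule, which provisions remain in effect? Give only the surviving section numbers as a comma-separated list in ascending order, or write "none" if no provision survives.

¶1 is struck. The only function of ¶2 is the local-preemption carve-out from ¶1, so it cannot stand once ¶1 is removed. ¶5 is a severability clause and preserves every provision that can still be given independent effect. ¶3, ¶4, ¶5, and ¶6 remain in effect.

3, 4, 5, 6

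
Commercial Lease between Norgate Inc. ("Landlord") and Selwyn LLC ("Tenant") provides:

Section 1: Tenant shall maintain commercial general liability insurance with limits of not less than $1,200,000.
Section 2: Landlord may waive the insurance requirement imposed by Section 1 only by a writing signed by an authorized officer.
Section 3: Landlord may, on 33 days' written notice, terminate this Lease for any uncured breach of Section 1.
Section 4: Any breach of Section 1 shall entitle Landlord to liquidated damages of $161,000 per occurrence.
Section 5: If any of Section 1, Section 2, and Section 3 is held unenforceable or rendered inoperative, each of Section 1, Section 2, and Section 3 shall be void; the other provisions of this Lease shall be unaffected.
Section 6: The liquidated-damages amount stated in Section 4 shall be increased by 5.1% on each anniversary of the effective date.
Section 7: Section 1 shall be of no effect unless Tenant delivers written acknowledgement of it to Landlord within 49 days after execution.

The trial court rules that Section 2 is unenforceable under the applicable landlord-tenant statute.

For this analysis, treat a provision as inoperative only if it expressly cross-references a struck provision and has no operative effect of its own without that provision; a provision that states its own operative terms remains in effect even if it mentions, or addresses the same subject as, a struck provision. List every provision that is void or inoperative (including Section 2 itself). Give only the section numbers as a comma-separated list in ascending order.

1, 2, 3, 4, 6, 7

Section 2 is struck. Nothing else in the Lease is defined by reference to Section 2. Section 5 declares Section 1, Section 2, and Section 3 mutually dependent; since one of them has fallen, all of them are of no effect. That brings down Section 1 and Section 3 as well. Section 4, Section 6, and Section 7 in turn depend solely on a provision now struck and likewise fall. The remainder continues in force under Section 5. Only Section 5 remains in effect.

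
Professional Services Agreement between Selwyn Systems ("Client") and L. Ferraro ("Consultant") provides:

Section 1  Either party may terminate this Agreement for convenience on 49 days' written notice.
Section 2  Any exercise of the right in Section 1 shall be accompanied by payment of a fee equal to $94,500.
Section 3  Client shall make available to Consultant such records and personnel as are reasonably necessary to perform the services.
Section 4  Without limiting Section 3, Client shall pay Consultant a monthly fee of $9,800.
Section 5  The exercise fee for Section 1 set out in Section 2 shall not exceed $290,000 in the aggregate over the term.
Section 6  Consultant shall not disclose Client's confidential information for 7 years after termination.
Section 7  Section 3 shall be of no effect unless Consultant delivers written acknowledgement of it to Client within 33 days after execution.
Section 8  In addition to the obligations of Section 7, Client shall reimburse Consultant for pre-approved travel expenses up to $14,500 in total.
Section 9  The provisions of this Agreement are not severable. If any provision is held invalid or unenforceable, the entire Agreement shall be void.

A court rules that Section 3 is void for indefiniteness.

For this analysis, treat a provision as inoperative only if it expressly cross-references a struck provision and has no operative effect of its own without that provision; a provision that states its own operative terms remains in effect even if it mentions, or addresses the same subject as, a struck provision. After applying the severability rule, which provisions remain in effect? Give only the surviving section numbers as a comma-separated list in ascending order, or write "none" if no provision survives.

none

Section 3 is struck. Section 7 has no operative effect of its own apart from Section 3 and is therefore inoperative. Section 9 provides that the Agreement is not severable, so the invalidity of any one provision voids the entire Agreement. No provision of the Agreement survives.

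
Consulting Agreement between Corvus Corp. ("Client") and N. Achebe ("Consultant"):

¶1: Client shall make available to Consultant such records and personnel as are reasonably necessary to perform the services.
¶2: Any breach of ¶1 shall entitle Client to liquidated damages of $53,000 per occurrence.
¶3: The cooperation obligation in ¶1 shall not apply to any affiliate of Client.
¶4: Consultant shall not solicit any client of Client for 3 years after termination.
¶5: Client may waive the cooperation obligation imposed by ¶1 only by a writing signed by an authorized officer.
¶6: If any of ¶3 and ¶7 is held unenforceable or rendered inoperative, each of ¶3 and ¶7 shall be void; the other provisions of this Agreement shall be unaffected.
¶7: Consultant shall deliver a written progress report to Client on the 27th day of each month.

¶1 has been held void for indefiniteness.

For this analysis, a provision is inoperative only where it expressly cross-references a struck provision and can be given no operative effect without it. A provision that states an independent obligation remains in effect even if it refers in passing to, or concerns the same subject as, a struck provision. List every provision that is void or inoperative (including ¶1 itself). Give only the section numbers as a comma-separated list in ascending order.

¶1 is struck. The whole of ¶2 is the liquidated-damages amount, defined by reference to ¶1, so ¶2 cannot stand once ¶1 is removed. The whole of ¶3 is the carve-out from the cooperation obligation, defined by reference to ¶1, so ¶3 cannot stand once ¶1 is removed. ¶5 merely fixes the waiver condition for ¶1; with ¶1 gone it has nothing to operate on and falls away. ¶6 declares ¶3 and ¶7 mutually dependent; since one of them has fallen, all of them are of no effect. That brings down ¶7 as well. The remainder continues in force under ¶6. The provisions still in force are ¶4 and ¶6.

1, 2, 3, 5, 7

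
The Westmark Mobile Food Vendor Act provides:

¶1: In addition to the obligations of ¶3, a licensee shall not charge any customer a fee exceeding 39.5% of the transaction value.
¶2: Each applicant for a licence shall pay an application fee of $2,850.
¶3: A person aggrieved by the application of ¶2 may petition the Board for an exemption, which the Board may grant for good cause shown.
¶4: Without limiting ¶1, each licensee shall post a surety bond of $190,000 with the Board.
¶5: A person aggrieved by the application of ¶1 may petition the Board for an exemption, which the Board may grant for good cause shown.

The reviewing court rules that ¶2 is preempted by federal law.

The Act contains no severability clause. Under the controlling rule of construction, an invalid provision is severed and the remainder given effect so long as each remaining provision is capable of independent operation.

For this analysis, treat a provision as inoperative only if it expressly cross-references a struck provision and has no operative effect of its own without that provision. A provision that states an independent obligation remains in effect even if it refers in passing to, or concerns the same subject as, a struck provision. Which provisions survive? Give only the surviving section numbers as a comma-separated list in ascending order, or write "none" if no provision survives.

¶2 is struck. ¶3 merely fixes the exemption procedure for ¶2; with ¶2 gone it has nothing to operate on and falls away. ¶1 mentions ¶3 but its own obligation stands independently of ¶3, so ¶1 is not affected. With no severability clause, the stated default rule severs what cannot stand and enforces each remaining provision that can operate on its own. ¶1, ¶4, and ¶5 remain in effect.

1, 4, 5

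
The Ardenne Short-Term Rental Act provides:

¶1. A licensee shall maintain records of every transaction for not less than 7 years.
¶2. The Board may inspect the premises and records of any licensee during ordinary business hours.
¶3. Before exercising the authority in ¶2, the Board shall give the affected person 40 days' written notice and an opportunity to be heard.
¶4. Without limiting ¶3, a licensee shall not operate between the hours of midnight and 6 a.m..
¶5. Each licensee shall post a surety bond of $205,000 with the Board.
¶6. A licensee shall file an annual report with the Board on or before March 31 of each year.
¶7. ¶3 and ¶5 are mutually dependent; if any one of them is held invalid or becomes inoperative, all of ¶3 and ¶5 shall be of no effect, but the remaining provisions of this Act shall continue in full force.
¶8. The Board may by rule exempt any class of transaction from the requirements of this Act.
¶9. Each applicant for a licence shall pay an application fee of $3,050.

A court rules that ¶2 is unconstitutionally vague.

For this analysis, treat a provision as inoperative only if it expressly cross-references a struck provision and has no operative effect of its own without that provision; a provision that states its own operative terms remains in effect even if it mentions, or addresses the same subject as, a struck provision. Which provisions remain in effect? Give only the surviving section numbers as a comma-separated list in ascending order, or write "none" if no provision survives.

1, 4, 6, 7, 8, 9

¶2 is struck. ¶3 merely fixes the notice-and-hearing requirement for ¶2; with ¶2 gone it has nothing to operate on and falls away. Although ¶4 refers to ¶3, its operative terms do not depend on ¶3, so it remains in effect. ¶7 declares ¶3 and ¶5 mutually dependent; since one of them has fallen, all of them are of no effect. That brings down ¶5 as well. The remainder continues in force under ¶7. That leaves ¶1, ¶4, ¶6, ¶7, ¶8, and ¶9 in effect.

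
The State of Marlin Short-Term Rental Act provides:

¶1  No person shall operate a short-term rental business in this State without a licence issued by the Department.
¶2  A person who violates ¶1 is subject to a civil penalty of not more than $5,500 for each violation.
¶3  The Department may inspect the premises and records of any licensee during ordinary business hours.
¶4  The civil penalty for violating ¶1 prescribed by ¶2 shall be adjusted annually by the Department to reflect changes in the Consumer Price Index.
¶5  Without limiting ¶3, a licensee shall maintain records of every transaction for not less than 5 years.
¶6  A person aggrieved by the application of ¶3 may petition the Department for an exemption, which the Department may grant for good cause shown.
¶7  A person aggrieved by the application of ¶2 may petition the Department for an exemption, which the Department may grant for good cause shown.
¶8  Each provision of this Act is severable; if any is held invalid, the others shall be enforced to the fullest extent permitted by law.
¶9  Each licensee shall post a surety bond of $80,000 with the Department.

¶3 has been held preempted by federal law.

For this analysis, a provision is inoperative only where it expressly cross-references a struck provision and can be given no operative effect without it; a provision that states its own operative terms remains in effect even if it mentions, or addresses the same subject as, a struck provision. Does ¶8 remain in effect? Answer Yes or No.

Yes

¶3 is struck. The only function of ¶6 is the exemption procedure for ¶3, so it cannot stand once ¶3 is removed. ¶5 mentions ¶3 but its own obligation stands independently of ¶3, so ¶5 is not affected. Under the severability clause in ¶8, the remaining provisions continue in force. That leaves ¶1, ¶2, ¶4, ¶5, ¶7, ¶8, and ¶9 in effect. ¶8 is among the surviving provisions, so the answer is yes.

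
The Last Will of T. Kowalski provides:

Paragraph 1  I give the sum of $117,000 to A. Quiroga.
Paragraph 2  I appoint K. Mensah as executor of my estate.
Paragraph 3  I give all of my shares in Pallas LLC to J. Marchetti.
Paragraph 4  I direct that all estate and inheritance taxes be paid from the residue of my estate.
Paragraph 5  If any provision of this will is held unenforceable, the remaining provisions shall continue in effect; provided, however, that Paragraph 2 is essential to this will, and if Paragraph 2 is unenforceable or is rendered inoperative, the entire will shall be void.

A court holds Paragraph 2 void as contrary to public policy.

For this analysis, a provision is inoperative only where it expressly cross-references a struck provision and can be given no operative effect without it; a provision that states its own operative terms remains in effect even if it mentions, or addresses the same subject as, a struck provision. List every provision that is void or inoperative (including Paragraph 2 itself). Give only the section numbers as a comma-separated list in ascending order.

1, 2, 3, 4, 5

Paragraph 2 is struck. No other provision's operative terms depend on Paragraph 2. Paragraph 5 makes Paragraph 2 an essential term, and Paragraph 2 is the provision held invalid; under Paragraph 5, the entire will is therefore void. No provision of the will survives.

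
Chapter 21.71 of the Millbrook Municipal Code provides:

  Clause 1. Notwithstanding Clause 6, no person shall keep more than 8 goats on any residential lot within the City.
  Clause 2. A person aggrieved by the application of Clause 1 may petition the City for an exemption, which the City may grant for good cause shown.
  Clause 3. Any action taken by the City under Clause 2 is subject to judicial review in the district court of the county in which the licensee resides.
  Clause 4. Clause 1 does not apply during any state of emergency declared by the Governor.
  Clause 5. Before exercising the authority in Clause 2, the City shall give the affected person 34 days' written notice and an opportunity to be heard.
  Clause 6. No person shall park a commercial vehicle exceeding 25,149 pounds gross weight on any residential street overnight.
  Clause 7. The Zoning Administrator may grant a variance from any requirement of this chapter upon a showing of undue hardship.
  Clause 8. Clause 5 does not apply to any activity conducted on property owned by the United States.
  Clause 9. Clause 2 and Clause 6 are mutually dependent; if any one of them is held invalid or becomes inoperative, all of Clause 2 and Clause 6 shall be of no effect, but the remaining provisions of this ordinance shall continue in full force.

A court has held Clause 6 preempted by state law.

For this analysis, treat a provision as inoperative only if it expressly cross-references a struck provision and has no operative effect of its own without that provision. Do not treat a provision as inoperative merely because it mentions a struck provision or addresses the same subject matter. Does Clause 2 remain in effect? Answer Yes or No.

No

Clause 6 is struck. Although Clause 1 refers to Clause 6, its operative terms do not depend on Clause 6, so it remains in effect. Nothing else in the ordinance is defined by reference to Clause 6. Clause 9 declares Clause 2 and Clause 6 mutually dependent; since one of them has fallen, all of them are of no effect. That brings down Clause 2 as well. Clause 3, Clause 5, and Clause 8 in turn depend solely on a provision now struck and likewise fall. The remainder continues in force under Clause 9. Clause 1, Clause 4, Clause 7, and Clause 9 remain in effect. Clause 2 is among the inoperative provisions, so the answer is no.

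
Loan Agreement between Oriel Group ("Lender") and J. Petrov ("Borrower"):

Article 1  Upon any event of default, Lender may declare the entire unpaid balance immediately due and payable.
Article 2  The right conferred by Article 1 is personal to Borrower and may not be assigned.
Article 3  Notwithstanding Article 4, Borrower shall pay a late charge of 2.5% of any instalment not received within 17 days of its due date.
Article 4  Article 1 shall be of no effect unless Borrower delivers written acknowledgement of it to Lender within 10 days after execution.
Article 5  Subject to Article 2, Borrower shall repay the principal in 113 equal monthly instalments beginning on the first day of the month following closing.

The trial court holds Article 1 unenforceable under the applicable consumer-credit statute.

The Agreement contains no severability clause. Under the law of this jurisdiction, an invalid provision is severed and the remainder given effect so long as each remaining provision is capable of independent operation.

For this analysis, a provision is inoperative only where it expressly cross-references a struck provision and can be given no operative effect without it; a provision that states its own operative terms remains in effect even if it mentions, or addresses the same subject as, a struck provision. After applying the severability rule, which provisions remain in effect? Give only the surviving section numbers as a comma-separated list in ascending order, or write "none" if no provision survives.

3, 5

Article 1 is struck. Article 2 merely fixes the non-assignment of Article 1; with Article 1 gone it has nothing to operate on and falls away. The only function of Article 4 is the acknowledgement condition for Article 1, so it cannot stand once Article 1 is removed. Although Article 5 refers to Article 2, its operative terms do not depend on Article 2, so it remains in effect. Article 3 mentions Article 4 but its own obligation stands independently of Article 4, so Article 3 is not affected. With no severability clause, the stated default rule severs what cannot stand and enforces each remaining provision that can operate on its own. The provisions still in force are Article 3 and Article 5.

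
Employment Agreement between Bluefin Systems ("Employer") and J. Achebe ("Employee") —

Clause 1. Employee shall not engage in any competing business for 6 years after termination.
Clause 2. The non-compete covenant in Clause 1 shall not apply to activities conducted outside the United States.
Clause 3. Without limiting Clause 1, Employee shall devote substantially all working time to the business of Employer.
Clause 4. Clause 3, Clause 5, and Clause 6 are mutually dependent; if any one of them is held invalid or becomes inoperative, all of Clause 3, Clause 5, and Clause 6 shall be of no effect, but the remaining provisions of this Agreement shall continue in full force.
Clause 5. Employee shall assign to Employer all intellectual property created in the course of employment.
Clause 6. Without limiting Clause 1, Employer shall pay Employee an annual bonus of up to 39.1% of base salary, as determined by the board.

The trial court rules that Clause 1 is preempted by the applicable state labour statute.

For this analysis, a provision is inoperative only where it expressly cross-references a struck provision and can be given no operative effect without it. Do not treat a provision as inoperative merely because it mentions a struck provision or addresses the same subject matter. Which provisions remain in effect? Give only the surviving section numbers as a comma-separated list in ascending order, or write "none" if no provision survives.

Clause 1 is struck. Clause 2 operates only by reference to Clause 1, so it falls with Clause 1. Clause 6 mentions Clause 1 but its own obligation stands independently of Clause 1, so Clause 6 is not affected. Although Clause 3 refers to Clause 1, its operative terms do not depend on Clause 1, so it remains in effect. Clause 4 ties Clause 3, Clause 5, and Clause 6 together, but none of those is affected here; the remaining provisions continue in force under Clause 4. The provisions still in force are Clause 3, Clause 4, Clause 5, and Clause 6.

3, 4, 5, 6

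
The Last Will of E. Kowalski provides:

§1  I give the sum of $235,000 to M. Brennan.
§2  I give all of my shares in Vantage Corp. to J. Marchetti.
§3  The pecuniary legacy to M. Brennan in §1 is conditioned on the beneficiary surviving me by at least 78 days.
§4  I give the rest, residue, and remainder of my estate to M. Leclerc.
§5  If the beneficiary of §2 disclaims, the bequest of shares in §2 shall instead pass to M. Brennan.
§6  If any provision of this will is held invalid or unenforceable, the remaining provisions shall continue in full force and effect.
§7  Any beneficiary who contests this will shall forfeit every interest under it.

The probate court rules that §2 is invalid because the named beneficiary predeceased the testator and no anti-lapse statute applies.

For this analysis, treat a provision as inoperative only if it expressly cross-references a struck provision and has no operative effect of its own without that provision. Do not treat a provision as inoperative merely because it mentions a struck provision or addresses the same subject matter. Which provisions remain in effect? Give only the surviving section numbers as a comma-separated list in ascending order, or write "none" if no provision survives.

§2 is struck. §5 operates only by reference to §2, so it falls with §2. §6 is a severability clause and preserves every provision that can still be given independent effect. §1, §3, §4, §6, and §7 remain in effect.

1, 3, 4, 6, 7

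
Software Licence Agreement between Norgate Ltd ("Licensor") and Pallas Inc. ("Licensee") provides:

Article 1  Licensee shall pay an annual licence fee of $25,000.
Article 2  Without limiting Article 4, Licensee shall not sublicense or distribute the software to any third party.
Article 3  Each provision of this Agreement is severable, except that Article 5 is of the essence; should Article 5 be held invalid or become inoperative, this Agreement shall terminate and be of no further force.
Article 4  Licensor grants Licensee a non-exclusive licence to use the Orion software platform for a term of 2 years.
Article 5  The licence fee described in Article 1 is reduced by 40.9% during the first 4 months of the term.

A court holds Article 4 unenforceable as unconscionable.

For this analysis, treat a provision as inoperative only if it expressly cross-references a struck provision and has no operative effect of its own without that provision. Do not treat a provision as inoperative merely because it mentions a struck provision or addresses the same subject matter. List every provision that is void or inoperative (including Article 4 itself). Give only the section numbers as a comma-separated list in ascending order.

4

Article 4 is struck. Article 2 mentions Article 4 but its own obligation stands independently of Article 4, so Article 2 is not affected. No other provision's operative terms depend on Article 4. Article 3 makes Article 5 an essential term, but Article 5 is unaffected, so the severability proviso in Article 3 preserves the remaining provisions. The provisions still in force are Article 1, Article 2, Article 3, and Article 5.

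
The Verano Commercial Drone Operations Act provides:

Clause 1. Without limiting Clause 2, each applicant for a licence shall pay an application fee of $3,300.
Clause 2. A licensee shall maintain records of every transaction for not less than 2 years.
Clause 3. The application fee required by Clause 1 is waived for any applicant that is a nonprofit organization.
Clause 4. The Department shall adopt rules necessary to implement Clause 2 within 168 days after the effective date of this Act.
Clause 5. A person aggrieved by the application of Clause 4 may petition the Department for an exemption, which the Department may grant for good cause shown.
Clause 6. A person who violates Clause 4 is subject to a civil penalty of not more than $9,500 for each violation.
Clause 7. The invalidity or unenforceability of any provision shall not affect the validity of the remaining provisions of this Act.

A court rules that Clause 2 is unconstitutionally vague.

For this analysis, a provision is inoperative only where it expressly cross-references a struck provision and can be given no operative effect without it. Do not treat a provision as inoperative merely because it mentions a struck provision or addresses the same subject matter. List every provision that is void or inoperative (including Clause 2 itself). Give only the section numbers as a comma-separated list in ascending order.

2, 4, 5, 6

Clause 2 is struck. Clause 4 merely fixes the rulemaking mandate for Clause 2; with Clause 2 gone it has nothing to operate on and falls away. The only function of Clause 5 is the exemption procedure for Clause 4, so it cannot stand once Clause 4 is removed. Clause 6 has no operative effect of its own apart from Clause 4 and is therefore inoperative. Although Clause 1 refers to Clause 2, its operative terms do not depend on Clause 2, so it remains in effect. Clause 7 is a severability clause and preserves every provision that can still be given independent effect. Clause 1, Clause 3, and Clause 7 remain in effect.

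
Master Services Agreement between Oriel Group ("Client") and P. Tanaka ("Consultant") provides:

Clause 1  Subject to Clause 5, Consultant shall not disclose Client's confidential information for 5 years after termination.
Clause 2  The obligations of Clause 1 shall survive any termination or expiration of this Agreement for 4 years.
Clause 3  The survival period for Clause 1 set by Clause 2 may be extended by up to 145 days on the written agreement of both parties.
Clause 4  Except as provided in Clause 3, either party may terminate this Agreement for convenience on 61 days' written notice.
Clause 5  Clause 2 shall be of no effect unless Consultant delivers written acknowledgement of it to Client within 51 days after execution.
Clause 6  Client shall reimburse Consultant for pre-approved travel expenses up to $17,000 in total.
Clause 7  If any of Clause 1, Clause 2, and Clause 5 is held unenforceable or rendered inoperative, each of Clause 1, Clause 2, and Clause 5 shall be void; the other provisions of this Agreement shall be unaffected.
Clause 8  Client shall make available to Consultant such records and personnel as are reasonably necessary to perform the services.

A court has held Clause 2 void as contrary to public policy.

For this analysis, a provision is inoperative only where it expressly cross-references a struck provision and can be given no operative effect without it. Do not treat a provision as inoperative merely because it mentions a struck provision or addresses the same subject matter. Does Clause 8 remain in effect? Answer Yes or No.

Yes

Clause 2 is struck. Clause 3 operates only by reference to Clause 2, so it falls with Clause 2. Clause 5 has no operative effect of its own apart from Clause 2 and is therefore inoperative. Although Clause 4 refers to Clause 3, its operative terms do not depend on Clause 3, so it remains in effect. Clause 7 declares Clause 1, Clause 2, and Clause 5 mutually dependent; since one of them has fallen, all of them are of no effect. That brings down Clause 1 as well. The remainder continues in force under Clause 7. The provisions still in force are Clause 4, Clause 6, Clause 7, and Clause 8. Clause 8 is among the surviving provisions, so the answer is yes.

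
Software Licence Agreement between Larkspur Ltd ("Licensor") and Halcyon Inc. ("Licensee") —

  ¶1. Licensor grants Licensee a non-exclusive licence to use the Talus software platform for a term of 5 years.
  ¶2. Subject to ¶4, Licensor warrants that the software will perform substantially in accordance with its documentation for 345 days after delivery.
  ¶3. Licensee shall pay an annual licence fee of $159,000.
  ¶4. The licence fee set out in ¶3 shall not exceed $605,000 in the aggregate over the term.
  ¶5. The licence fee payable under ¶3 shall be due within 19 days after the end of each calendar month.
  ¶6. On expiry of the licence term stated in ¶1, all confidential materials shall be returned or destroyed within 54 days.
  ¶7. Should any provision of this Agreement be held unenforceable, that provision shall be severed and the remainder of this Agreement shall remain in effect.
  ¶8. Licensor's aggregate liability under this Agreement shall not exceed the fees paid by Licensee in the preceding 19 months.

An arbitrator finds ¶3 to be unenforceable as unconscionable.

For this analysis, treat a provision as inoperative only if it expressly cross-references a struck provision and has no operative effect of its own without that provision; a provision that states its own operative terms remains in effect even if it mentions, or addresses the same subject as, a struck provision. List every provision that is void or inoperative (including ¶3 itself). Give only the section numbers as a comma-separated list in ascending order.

3, 4, 5

¶3 is struck. ¶4 has no operative effect of its own apart from ¶3 and is therefore inoperative. ¶5 operates only by reference to ¶3, so it falls with ¶3. ¶2 mentions ¶4 but its own obligation stands independently of ¶4, so ¶2 is not affected. Under the severability clause in ¶7, the remaining provisions continue in force. The provisions still in force are ¶1, ¶2, ¶6, ¶7, and ¶8.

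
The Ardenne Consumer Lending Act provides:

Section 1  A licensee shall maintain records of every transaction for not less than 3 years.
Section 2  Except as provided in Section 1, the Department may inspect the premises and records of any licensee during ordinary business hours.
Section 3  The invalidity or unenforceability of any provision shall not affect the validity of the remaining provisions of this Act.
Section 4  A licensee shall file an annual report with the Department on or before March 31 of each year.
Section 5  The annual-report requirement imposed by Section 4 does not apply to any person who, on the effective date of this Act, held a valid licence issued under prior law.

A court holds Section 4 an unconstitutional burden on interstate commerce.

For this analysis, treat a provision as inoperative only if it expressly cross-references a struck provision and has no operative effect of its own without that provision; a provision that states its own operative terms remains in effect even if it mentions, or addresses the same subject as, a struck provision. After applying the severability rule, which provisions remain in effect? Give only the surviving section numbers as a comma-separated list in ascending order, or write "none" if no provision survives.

Section 4 is struck. Section 5 has no operative effect of its own apart from Section 4 and is therefore inoperative. Under the severability clause in Section 3, the remaining provisions continue in force. That leaves Section 1, Section 2, and Section 3 in effect.

1, 2, 3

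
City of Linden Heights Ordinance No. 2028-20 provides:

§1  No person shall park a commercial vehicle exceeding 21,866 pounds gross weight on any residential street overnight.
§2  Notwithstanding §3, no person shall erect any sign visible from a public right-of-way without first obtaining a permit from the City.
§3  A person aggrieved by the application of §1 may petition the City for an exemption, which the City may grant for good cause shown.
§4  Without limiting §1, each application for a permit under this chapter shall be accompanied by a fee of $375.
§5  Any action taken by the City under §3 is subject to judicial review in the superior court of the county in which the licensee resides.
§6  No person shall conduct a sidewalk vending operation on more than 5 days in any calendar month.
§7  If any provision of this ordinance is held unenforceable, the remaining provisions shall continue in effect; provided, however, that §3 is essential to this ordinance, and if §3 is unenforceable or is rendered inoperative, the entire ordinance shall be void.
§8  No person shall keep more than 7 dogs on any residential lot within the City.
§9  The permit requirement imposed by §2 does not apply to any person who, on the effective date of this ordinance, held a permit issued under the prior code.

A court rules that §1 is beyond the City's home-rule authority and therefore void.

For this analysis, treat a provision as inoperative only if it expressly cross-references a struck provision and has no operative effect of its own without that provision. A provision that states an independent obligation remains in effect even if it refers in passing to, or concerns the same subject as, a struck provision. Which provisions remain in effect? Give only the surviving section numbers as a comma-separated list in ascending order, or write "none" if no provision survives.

none

§1 is struck. The only function of §3 is the exemption procedure for §1, so it cannot stand once §1 is removed. §5 has no operative effect of its own apart from §3 and is therefore inoperative. §7 makes §3 an essential term, and §3 has been rendered inoperative by the cascade; under §7, the entire ordinance is therefore void. No provision of the ordinance survives.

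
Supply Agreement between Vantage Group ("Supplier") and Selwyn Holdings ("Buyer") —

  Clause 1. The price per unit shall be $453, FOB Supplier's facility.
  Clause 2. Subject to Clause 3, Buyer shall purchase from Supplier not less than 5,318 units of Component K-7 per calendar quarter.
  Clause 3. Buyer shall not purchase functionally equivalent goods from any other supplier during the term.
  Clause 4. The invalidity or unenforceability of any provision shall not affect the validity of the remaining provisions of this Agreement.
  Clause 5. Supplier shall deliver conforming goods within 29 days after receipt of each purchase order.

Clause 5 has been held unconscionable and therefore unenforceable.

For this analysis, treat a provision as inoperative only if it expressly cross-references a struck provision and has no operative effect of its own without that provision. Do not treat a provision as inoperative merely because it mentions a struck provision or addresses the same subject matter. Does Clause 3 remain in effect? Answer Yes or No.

Yes

Clause 5 is struck. No other provision's operative terms depend on Clause 5. Under the severability clause in Clause 4, the remaining provisions continue in force. Clause 1, Clause 2, Clause 3, and Clause 4 remain in effect. Clause 3 is among the surviving provisions, so the answer is yes.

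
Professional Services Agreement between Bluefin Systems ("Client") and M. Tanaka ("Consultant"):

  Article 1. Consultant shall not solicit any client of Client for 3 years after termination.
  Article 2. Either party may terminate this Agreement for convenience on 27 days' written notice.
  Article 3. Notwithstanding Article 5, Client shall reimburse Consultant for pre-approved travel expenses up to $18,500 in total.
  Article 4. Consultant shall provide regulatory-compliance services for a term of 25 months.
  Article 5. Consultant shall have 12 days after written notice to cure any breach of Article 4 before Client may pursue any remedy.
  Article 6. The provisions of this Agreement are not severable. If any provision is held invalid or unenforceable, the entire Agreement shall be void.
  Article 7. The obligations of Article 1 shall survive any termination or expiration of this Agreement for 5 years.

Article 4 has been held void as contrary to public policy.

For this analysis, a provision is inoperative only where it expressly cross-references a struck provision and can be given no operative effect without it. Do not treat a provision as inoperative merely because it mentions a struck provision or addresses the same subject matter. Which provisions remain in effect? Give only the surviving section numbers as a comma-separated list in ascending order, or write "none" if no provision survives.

none

Article 4 is struck. Article 5 operates only by reference to Article 4, so it falls with Article 4. Article 6 provides that the Agreement is not severable, so the invalidity of any one provision voids the entire Agreement. No provision of the Agreement survives.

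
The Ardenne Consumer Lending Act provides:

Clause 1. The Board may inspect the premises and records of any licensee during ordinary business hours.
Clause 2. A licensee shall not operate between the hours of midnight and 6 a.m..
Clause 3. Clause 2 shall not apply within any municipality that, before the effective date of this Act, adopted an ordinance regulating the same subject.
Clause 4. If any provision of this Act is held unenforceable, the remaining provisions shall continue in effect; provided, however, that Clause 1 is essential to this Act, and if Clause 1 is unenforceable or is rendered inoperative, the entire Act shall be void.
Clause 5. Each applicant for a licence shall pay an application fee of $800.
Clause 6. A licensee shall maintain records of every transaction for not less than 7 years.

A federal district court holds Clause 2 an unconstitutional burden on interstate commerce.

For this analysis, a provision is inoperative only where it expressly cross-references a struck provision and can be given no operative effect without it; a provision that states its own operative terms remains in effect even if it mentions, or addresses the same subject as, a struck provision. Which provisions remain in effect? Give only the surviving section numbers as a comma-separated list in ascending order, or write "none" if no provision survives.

Clause 2 is struck. Clause 3 has no operative effect of its own apart from Clause 2 and is therefore inoperative. Clause 4 makes Clause 1 an essential term, but Clause 1 is unaffected, so the severability proviso in Clause 4 preserves the remaining provisions. That leaves Clause 1, Clause 4, Clause 5, and Clause 6 in effect.

1, 4, 5, 6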